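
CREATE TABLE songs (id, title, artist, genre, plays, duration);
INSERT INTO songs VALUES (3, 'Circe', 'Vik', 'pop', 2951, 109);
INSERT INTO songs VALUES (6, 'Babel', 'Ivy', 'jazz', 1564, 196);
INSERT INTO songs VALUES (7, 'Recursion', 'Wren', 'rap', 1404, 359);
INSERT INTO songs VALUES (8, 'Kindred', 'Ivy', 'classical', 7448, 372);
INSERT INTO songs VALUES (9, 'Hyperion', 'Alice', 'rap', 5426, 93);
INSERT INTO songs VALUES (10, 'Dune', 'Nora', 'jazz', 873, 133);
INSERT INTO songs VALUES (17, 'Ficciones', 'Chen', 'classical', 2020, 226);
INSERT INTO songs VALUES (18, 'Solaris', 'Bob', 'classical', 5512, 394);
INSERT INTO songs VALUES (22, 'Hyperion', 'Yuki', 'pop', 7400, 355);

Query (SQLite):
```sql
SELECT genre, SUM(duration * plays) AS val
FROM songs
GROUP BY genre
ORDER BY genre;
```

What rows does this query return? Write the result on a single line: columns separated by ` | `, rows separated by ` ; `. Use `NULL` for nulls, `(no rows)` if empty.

For each row compute duration * plays.
Group by genre; take SUM of the expression per group.
  classical: ids {8, 17, 18} → SUM(duration * plays)=5398904
  jazz: ids {6, 10} → SUM(duration * plays)=422653
  pop: ids {3, 22} → SUM(duration * plays)=2948659
  rap: ids {7, 9} → SUM(duration * plays)=1008654

classical | 5398904 ; jazz | 422653 ; pop | 2948659 ; rap | 1008654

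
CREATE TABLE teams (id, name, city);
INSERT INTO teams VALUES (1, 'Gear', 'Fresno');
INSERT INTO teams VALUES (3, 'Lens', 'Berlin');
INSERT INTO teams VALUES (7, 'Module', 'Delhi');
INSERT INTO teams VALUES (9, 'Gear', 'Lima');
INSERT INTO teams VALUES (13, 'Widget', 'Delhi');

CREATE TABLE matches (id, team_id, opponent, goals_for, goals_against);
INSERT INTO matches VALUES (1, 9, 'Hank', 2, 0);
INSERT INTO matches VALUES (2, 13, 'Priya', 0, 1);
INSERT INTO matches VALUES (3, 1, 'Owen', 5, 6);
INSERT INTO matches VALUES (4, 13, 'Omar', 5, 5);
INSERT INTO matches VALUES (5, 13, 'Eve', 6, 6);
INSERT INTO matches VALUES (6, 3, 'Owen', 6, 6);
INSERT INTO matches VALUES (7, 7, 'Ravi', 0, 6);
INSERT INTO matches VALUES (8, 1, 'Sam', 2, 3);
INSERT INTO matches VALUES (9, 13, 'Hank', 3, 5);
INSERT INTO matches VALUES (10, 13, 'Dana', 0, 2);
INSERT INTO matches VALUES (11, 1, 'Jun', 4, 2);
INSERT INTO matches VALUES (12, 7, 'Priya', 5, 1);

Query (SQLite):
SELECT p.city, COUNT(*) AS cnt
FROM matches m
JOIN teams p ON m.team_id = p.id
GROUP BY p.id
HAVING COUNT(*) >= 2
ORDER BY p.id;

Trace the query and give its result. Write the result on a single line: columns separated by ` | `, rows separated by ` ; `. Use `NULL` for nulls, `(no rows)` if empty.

Fresno | 3 ; Delhi | 2 ; Delhi | 5

Join each matches row to its teams via team_id.
Group joined rows by teams.id; compute COUNT(*) per group.
HAVING: keep groups with count ≥ 2.
  1: ids {3, 8, 11} → COUNT(*)=3
  3: ids {6} → COUNT(*)=1
  7: ids {7, 12} → COUNT(*)=2
  9: ids {1} → COUNT(*)=1
  13: ids {2, 4, 5, 9, 10} → COUNT(*)=5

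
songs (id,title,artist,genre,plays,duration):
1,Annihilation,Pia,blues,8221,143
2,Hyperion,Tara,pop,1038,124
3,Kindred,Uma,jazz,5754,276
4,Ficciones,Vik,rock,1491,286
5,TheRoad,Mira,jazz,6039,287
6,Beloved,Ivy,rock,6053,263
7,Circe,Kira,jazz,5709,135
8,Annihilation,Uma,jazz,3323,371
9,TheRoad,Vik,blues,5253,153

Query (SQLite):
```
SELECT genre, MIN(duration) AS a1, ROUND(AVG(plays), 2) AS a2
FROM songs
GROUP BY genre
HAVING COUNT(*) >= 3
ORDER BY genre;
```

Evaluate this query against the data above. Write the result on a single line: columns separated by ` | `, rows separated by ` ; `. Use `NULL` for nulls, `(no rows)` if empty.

jazz | 135 | 5206.25

Group songs by genre.
Per group compute: MIN(duration), ROUND(AVG(plays), 2).
HAVING: drop groups with fewer than 3 rows.
  blues: ids {1, 9} → MIN(duration)=143, ROUND(AVG(plays), 2)=6737
  jazz: ids {3, 5, 7, 8} → MIN(duration)=135, ROUND(AVG(plays), 2)=5206.25
  pop: ids {2} → MIN(duration)=124, ROUND(AVG(plays), 2)=1038
  rock: ids {4, 6} → MIN(duration)=263, ROUND(AVG(plays), 2)=3772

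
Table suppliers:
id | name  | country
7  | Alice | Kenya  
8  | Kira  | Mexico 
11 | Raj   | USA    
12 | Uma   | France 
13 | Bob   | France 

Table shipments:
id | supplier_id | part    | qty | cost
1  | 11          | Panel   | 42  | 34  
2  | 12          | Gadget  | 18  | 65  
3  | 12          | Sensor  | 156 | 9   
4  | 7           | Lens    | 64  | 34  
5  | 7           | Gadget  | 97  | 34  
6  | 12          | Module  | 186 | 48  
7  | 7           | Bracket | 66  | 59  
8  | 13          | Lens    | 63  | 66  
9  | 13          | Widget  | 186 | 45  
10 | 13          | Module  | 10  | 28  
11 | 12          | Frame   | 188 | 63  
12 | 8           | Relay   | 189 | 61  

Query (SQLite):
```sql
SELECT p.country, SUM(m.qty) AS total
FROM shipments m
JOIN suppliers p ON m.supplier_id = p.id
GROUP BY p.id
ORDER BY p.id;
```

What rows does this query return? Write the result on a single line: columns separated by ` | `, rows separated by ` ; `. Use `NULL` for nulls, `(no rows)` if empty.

Kenya | 227 ; Mexico | 189 ; USA | 42 ; France | 548 ; France | 259

Join each shipments row to its suppliers via supplier_id.
Group joined rows by suppliers.id; compute SUM(m.qty) per group.
  7: ids {4, 5, 7} → SUM(m.qty)=227
  8: ids {12} → SUM(m.qty)=189
  11: ids {1} → SUM(m.qty)=42
  12: ids {2, 3, 6, 11} → SUM(m.qty)=548
  13: ids {8, 9, 10} → SUM(m.qty)=259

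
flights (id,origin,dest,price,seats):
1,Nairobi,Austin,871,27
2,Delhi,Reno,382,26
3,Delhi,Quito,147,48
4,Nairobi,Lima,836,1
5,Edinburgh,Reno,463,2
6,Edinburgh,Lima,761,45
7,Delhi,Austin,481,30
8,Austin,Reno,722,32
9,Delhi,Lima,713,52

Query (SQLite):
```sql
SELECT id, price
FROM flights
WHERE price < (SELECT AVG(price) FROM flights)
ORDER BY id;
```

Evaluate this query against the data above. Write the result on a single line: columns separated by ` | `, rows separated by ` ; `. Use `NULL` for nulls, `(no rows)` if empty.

2 | 382 ; 3 | 147 ; 5 | 463 ; 7 | 481

Scalar subquery: AVG(price) over all flights rows = 597.333333 (≈; comparison uses full precision).
Keep rows where price < that value.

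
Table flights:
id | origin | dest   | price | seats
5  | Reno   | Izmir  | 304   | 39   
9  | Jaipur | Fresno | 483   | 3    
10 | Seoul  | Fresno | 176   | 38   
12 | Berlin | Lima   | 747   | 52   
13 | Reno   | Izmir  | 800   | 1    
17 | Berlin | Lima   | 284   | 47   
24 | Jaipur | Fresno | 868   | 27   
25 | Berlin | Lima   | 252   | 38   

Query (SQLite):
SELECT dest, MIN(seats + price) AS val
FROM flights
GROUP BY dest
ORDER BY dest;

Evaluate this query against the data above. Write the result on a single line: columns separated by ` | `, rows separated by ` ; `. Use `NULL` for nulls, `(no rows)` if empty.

For each row compute seats + price.
Group by dest; take MIN of the expression per group.
  Fresno: ids {9, 10, 24} → MIN(seats + price)=214
  Izmir: ids {5, 13} → MIN(seats + price)=343
  Lima: ids {12, 17, 25} → MIN(seats + price)=290

Fresno | 214 ; Izmir | 343 ; Lima | 290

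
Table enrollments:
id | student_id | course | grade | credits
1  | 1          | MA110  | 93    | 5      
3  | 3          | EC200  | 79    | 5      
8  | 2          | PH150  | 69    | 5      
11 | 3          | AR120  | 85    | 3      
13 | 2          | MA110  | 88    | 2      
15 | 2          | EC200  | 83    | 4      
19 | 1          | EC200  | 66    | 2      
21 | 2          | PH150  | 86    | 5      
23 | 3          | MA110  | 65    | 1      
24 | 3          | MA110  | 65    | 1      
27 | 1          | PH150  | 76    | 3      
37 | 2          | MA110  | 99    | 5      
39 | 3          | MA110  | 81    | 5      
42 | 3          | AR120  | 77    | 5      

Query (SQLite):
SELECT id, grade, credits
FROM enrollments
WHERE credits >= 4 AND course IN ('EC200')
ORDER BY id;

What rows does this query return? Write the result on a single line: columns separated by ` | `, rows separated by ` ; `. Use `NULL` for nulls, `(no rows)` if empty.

3 | 79 | 5 ; 15 | 83 | 4

credits >= 4: ids {1, 3, 8, 15, 21, 37, 39, 42}
course IN ('EC200'): ids {3, 15, 19}
Combine with AND.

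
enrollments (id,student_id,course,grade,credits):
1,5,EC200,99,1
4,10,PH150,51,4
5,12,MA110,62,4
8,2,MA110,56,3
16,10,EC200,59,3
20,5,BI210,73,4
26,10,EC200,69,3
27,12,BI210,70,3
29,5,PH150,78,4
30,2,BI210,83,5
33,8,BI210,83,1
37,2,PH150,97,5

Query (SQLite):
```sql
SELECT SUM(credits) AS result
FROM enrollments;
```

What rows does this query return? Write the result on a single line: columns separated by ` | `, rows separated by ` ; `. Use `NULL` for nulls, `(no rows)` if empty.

40

All credits values: [1, 4, 4, 3, 3, 4, 3, 3, 4, 5, 1, 5].
SUM of non-NULL values = 40.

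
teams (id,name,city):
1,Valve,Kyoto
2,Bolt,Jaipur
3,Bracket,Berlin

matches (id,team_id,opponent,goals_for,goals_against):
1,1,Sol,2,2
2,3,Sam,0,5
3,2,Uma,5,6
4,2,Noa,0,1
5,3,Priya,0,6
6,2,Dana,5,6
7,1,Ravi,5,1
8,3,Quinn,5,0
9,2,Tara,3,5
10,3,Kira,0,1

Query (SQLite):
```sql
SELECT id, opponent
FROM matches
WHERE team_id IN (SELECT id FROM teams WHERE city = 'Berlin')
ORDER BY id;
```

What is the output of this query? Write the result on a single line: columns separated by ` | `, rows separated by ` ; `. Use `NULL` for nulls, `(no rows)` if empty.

2 | Sam ; 5 | Priya ; 8 | Quinn ; 10 | Kira

Inner query: teams.id where city = 'Berlin'.
Outer: keep matches rows whose team_id is in that set.
Inner query → {3}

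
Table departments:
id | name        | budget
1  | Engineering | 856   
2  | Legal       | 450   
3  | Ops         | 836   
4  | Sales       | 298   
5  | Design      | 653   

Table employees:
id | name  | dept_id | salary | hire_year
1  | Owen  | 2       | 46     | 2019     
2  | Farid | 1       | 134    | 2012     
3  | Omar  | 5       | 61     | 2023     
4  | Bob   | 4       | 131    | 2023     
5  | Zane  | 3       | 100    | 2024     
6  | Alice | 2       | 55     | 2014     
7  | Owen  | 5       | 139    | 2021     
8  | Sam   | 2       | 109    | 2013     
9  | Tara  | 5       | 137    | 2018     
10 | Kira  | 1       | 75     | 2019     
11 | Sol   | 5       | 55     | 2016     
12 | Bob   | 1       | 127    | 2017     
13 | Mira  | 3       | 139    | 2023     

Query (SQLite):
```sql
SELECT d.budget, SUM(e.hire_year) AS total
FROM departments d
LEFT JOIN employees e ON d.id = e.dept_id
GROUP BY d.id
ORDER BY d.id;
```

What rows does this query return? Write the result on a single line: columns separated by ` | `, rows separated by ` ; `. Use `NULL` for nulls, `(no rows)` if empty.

LEFT JOIN keeps every departments row; unmatched ones get NULL for employees columns.
Group by departments.id and compute SUM(e.hire_year). SUM over an all-NULL group is NULL.
  1: ids {2, 10, 12} → SUM(e.hire_year)=6048
  2: ids {1, 6, 8} → SUM(e.hire_year)=6046
  3: ids {5, 13} → SUM(e.hire_year)=4047
  4: ids {4} → SUM(e.hire_year)=2023
  5: ids {3, 7, 9, 11} → SUM(e.hire_year)=8078

856 | 6048 ; 450 | 6046 ; 836 | 4047 ; 298 | 2023 ; 653 | 8078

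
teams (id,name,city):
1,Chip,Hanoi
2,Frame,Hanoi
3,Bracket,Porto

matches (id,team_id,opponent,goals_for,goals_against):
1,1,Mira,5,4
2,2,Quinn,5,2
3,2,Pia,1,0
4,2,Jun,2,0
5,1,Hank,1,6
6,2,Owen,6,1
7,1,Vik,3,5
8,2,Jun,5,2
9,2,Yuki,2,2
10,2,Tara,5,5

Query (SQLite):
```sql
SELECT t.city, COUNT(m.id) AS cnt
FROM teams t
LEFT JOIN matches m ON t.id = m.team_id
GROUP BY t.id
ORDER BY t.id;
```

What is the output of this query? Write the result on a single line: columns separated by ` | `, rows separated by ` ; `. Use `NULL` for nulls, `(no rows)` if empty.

LEFT JOIN keeps every teams row; unmatched ones get NULL for matches columns.
Group by teams.id and compute COUNT(m.id). COUNT(col) of an all-NULL group is 0.
  1: ids {1, 5, 7} → COUNT(m.id)=3
  2: ids {2, 3, 4, 6, 8, 9, 10} → COUNT(m.id)=7
  3: ids {—} → COUNT(m.id)=0

Hanoi | 3 ; Hanoi | 7 ; Porto | 0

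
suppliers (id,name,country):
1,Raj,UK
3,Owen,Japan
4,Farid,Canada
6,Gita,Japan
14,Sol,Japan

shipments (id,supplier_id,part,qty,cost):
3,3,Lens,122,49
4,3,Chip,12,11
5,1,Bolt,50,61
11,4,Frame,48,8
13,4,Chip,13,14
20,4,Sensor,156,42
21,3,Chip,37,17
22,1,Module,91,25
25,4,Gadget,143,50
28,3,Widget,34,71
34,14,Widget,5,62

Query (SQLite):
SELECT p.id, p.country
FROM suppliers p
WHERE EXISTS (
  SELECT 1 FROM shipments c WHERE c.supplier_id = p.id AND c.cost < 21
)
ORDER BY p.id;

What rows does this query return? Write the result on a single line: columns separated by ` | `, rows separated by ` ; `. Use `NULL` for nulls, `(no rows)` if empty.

3 | Japan ; 4 | Canada

For each suppliers row, check whether any shipments with matching supplier_id has cost < 21.
Keep rows where that is true.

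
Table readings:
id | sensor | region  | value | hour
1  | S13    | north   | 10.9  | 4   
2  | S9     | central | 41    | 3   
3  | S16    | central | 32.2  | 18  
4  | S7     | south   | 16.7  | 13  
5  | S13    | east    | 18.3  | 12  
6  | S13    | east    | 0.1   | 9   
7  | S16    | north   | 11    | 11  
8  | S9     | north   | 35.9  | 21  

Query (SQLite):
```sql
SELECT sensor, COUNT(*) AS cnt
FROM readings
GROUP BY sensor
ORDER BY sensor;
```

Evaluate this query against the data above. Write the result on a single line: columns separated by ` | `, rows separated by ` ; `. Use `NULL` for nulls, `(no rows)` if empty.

S13 | 3 ; S16 | 2 ; S7 | 1 ; S9 | 2

Partition readings by sensor; compute COUNT(*) within each group.
  S13: ids {1, 5, 6} → COUNT(*)=3
  S16: ids {3, 7} → COUNT(*)=2
  S7: ids {4} → COUNT(*)=1
  S9: ids {2, 8} → COUNT(*)=2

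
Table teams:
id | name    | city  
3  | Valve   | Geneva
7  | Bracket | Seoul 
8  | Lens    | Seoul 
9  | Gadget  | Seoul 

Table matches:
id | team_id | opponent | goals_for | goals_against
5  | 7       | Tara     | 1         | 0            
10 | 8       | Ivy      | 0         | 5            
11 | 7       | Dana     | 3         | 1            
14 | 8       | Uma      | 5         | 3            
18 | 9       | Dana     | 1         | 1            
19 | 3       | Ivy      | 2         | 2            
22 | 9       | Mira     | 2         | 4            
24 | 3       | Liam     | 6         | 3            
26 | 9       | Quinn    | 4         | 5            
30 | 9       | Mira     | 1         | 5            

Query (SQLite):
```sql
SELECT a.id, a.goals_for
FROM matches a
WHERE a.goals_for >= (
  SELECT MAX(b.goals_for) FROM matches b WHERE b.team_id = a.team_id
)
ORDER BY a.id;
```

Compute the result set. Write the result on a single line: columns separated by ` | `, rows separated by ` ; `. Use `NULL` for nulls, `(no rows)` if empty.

For each matches row a, compute MAX(goals_for) over rows sharing a.team_id.
Keep row a if a.goals_for >= that per-group MAX.
  team_id=3: MAX(goals_for) = 6
  team_id=7: MAX(goals_for) = 3
  team_id=8: MAX(goals_for) = 5
  team_id=9: MAX(goals_for) = 4

11 | 3 ; 14 | 5 ; 24 | 6 ; 26 | 4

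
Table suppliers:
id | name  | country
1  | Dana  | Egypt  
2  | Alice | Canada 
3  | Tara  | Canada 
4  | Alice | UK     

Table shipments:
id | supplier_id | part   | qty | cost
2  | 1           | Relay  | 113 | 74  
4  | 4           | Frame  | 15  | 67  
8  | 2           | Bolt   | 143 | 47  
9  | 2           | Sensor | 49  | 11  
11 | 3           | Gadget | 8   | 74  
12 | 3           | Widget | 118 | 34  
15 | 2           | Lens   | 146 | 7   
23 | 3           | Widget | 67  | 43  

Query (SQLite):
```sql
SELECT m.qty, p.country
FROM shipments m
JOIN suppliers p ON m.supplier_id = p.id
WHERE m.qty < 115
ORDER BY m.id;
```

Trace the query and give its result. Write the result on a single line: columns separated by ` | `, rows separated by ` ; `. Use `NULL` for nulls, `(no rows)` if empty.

113 | Egypt ; 15 | UK ; 49 | Canada ; 8 | Canada ; 67 | Canada

Each shipments row matches the suppliers row where supplier_id = suppliers.id.
Then keep rows with m.qty < 115.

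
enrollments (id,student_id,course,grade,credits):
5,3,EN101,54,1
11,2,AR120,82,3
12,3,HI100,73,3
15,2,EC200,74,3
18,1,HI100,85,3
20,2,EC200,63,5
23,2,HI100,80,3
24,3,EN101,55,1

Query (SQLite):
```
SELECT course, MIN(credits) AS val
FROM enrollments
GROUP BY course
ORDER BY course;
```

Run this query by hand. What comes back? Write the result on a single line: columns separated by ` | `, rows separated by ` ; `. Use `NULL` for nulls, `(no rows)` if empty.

AR120 | 3 ; EC200 | 3 ; EN101 | 1 ; HI100 | 3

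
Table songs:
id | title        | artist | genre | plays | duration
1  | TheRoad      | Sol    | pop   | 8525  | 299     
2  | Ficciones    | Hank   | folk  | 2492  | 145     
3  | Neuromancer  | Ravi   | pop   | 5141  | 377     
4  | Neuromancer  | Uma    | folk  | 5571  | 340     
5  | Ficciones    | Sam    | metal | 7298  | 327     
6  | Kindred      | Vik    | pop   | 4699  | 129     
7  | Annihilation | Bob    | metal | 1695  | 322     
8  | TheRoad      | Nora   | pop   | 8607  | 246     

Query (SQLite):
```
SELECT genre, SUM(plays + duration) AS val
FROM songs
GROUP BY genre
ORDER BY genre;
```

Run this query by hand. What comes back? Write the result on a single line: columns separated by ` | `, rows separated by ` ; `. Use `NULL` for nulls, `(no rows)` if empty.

For each row compute plays + duration.
Group by genre; take SUM of the expression per group.
  folk: ids {2, 4} → SUM(plays + duration)=8548
  metal: ids {5, 7} → SUM(plays + duration)=9642
  pop: ids {1, 3, 6, 8} → SUM(plays + duration)=28023

folk | 8548 ; metal | 9642 ; pop | 28023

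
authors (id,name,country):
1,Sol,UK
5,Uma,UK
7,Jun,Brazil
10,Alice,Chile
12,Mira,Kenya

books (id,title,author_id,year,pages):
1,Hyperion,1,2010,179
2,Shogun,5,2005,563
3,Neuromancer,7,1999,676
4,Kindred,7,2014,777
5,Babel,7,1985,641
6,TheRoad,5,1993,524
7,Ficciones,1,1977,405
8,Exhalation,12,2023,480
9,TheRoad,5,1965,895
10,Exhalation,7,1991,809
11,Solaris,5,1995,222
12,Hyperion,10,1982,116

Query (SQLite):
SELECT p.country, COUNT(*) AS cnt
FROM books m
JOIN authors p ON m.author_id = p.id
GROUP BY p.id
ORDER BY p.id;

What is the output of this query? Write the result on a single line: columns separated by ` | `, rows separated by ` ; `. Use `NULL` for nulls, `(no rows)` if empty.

Join each books row to its authors via author_id.
Group joined rows by authors.id; compute COUNT(*) per group.
  1: ids {1, 7} → COUNT(*)=2
  5: ids {2, 6, 9, 11} → COUNT(*)=4
  7: ids {3, 4, 5, 10} → COUNT(*)=4
  10: ids {12} → COUNT(*)=1
  12: ids {8} → COUNT(*)=1

UK | 2 ; UK | 4 ; Brazil | 4 ; Chile | 1 ; Kenya | 1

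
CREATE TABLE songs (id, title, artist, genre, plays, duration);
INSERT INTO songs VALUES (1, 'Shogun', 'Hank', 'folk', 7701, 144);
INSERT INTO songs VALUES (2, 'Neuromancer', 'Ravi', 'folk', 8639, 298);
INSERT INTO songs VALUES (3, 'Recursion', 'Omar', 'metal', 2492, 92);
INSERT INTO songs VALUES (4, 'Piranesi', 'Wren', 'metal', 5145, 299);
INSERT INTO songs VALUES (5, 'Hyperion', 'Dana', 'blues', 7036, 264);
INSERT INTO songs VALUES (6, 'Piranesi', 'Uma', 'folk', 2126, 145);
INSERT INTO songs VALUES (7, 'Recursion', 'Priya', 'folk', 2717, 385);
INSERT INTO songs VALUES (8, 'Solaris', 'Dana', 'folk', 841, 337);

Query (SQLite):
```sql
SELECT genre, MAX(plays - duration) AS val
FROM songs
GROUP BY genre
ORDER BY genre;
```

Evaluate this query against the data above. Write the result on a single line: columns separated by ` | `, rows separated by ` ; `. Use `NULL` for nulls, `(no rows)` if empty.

For each row compute plays - duration.
Group by genre; take MAX of the expression per group.
  blues: ids {5} → MAX(plays - duration)=6772
  folk: ids {1, 2, 6, 7, 8} → MAX(plays - duration)=8341
  metal: ids {3, 4} → MAX(plays - duration)=4846

blues | 6772 ; folk | 8341 ; metal | 4846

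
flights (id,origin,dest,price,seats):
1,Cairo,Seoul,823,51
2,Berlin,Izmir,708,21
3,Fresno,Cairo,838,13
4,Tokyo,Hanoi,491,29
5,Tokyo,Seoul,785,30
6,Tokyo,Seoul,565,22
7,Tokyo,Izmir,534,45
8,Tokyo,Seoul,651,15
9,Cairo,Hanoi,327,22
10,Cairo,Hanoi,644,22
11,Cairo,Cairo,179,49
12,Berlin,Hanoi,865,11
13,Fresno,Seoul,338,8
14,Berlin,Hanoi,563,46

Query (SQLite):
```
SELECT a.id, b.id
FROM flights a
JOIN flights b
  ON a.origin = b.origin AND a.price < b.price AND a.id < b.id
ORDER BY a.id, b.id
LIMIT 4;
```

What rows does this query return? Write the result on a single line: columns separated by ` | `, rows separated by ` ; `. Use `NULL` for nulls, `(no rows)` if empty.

Pairs (a,b) with same origin, a.price < b.price, a.id < b.id.
origin groups: Berlin:{2,12,14} Cairo:{1,9,10,11} Fresno:{3,13} Tokyo:{4,5,6,7,8}
Ordered by (a.id, b.id); first 4.

2 | 12 ; 4 | 5 ; 4 | 6 ; 4 | 7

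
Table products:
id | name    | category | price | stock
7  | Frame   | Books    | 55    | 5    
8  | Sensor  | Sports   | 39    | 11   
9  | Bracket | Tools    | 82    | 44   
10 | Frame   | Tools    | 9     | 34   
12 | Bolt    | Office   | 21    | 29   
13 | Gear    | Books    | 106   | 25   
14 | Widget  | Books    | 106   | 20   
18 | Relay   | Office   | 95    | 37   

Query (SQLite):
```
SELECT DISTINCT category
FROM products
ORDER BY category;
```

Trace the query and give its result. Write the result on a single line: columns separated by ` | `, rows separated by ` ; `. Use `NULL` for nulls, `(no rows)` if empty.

Books ; Office ; Sports ; Tools

Collect distinct category values from products.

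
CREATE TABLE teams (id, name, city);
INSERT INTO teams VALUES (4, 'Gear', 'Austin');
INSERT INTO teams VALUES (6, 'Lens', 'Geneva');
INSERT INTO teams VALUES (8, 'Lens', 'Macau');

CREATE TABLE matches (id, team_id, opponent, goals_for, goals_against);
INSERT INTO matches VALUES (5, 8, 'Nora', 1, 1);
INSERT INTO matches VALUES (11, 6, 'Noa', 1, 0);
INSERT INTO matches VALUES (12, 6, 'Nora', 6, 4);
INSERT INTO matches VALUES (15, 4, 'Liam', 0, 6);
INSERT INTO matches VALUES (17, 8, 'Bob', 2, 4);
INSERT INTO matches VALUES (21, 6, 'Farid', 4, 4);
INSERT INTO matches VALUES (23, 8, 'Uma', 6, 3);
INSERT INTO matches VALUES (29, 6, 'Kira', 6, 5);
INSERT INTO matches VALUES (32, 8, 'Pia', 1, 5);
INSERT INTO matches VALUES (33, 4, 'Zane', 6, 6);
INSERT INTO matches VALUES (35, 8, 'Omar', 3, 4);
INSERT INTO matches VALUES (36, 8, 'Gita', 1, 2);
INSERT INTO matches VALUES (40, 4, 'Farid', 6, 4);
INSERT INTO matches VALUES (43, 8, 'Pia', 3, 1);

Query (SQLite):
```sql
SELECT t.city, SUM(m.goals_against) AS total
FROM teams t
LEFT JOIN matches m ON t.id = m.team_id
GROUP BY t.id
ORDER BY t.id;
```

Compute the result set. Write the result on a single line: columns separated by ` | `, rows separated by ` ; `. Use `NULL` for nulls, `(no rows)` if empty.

LEFT JOIN keeps every teams row; unmatched ones get NULL for matches columns.
Group by teams.id and compute SUM(m.goals_against). SUM over an all-NULL group is NULL.
  4: ids {15, 33, 40} → SUM(m.goals_against)=16
  6: ids {11, 12, 21, 29} → SUM(m.goals_against)=13
  8: ids {5, 17, 23, 32, 35, 36, 43} → SUM(m.goals_against)=20

Austin | 16 ; Geneva | 13 ; Macau | 20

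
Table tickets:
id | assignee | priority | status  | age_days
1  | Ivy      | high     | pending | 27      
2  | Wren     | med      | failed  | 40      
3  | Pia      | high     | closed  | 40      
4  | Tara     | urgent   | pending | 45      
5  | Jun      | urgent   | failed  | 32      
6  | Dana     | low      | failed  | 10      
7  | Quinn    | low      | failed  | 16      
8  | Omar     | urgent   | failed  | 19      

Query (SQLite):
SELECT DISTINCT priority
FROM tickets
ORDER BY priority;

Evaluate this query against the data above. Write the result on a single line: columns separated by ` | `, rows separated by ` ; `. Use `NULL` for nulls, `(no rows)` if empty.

high ; low ; med ; urgent

Collect distinct priority values from tickets.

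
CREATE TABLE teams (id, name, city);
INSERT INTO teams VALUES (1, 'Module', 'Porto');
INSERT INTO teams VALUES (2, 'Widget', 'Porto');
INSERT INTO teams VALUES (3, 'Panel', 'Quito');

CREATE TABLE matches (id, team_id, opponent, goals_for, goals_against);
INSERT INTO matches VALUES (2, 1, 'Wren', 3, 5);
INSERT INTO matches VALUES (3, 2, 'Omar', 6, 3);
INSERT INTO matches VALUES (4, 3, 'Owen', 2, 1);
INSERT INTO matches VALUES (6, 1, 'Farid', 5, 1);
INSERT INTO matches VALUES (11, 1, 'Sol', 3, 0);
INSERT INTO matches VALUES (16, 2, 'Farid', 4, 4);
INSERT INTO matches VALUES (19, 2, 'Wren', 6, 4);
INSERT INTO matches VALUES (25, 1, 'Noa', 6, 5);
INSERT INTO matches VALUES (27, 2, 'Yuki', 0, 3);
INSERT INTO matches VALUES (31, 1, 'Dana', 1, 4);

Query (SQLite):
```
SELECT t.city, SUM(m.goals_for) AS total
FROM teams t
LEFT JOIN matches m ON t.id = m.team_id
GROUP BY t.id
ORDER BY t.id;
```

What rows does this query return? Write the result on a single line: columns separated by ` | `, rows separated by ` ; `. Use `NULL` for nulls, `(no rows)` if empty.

LEFT JOIN keeps every teams row; unmatched ones get NULL for matches columns.
Group by teams.id and compute SUM(m.goals_for). SUM over an all-NULL group is NULL.
  1: ids {2, 6, 11, 25, 31} → SUM(m.goals_for)=18
  2: ids {3, 16, 19, 27} → SUM(m.goals_for)=16
  3: ids {4} → SUM(m.goals_for)=2

Porto | 18 ; Porto | 16 ; Quito | 2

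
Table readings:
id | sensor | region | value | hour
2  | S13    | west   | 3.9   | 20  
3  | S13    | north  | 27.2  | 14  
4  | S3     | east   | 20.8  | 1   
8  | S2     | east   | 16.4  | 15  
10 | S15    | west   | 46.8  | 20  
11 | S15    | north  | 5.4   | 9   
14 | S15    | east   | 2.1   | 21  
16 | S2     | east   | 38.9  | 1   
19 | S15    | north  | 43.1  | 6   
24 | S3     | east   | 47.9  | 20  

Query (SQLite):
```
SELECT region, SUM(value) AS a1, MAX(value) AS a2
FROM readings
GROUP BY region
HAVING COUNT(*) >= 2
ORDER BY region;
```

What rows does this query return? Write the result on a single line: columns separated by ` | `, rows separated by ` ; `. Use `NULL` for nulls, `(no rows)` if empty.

Group readings by region.
Per group compute: SUM(value), MAX(value).
HAVING: drop groups with fewer than 2 rows.
  east: ids {4, 8, 14, 16, 24} → SUM(value)=126.1, MAX(value)=47.9
  north: ids {3, 11, 19} → SUM(value)=75.7, MAX(value)=43.1
  west: ids {2, 10} → SUM(value)=50.7, MAX(value)=46.8

east | 126.1 | 47.9 ; north | 75.7 | 43.1 ; west | 50.7 | 46.8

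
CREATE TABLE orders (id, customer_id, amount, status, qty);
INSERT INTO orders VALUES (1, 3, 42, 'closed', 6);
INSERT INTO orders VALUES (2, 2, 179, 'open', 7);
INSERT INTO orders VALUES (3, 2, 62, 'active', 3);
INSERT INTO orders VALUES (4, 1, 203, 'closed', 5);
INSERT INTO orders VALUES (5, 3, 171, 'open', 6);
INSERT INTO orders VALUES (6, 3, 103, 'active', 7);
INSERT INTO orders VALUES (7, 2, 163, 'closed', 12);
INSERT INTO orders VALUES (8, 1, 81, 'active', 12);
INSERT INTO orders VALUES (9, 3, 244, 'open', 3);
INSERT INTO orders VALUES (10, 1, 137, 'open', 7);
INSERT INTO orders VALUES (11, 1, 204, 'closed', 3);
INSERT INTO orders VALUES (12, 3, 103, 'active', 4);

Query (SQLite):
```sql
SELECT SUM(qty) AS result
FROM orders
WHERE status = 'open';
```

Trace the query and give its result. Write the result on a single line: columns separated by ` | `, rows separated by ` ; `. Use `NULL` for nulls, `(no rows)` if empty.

23

Rows where status='open' → qty values: [7, 6, 3, 7].
SUM of non-NULL values = 23.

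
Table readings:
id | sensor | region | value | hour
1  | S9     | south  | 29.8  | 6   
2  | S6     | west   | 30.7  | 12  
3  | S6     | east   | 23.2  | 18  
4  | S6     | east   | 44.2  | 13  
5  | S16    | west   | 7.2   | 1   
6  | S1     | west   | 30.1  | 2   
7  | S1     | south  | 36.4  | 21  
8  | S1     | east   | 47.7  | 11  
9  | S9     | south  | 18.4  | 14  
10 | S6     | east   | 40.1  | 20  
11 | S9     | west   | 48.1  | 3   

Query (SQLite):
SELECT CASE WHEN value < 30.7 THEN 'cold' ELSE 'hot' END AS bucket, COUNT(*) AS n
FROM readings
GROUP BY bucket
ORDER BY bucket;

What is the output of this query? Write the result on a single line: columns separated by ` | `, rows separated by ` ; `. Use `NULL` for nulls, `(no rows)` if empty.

cold | 5 ; hot | 6

Bucket rows by value < 30.7 → 'cold' else 'hot'; count each bucket.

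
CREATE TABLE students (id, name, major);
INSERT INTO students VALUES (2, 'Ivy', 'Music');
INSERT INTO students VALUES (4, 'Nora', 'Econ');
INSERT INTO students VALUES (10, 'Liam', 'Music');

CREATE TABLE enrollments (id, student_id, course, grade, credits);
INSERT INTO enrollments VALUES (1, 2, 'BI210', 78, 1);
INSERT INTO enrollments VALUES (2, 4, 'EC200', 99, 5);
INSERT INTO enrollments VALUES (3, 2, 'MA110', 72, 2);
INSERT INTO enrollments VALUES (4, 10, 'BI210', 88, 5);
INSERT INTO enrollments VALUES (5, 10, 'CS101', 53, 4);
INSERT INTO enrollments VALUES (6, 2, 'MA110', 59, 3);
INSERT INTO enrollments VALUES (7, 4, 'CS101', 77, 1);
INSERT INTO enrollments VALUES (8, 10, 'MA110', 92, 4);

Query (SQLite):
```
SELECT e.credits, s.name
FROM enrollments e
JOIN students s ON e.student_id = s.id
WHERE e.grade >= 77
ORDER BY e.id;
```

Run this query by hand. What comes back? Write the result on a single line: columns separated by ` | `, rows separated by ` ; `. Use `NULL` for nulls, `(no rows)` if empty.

Each enrollments row matches the students row where student_id = students.id.
Then keep rows with e.grade >= 77.

1 | Ivy ; 5 | Nora ; 5 | Liam ; 1 | Nora ; 4 | Liam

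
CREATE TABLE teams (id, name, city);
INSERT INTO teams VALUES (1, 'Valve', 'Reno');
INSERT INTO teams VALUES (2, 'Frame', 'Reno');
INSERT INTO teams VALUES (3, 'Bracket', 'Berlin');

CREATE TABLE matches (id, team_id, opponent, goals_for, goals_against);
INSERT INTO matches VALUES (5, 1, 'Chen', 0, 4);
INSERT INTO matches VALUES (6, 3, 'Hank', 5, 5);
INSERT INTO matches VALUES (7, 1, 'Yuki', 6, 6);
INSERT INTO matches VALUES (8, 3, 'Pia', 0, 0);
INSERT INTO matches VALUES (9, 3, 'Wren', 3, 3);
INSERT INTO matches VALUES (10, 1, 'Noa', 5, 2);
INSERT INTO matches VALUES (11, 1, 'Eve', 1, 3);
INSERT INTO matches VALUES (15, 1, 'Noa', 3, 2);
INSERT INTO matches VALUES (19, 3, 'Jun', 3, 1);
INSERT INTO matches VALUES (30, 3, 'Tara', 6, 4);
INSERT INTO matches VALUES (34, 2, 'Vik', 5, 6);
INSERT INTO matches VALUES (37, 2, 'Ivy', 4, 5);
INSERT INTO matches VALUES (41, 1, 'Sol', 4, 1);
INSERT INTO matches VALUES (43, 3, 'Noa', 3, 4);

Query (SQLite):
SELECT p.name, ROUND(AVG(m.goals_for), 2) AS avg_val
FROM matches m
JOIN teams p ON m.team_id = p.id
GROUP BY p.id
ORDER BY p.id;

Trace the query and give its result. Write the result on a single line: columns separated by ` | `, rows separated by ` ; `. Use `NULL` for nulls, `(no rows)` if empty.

Join each matches row to its teams via team_id.
Group joined rows by teams.id; compute ROUND(AVG(m.goals_for), 2) per group.
  1: ids {5, 7, 10, 11, 15, 41} → ROUND(AVG(m.goals_for), 2)=3.17
  2: ids {34, 37} → ROUND(AVG(m.goals_for), 2)=4.5
  3: ids {6, 8, 9, 19, 30, 43} → ROUND(AVG(m.goals_for), 2)=3.33

Valve | 3.17 ; Frame | 4.5 ; Bracket | 3.33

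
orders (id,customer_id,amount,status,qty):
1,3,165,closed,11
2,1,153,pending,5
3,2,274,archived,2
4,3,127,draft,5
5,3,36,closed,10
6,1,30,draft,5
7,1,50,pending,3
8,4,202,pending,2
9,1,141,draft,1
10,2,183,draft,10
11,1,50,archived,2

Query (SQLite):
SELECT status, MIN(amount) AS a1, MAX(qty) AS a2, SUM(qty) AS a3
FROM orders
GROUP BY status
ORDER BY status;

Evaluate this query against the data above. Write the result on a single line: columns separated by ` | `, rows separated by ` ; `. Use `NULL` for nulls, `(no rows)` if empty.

Group orders by status.
Per group compute: MIN(amount), MAX(qty), SUM(qty).
  archived: ids {3, 11} → MIN(amount)=50, MAX(qty)=2, SUM(qty)=4
  closed: ids {1, 5} → MIN(amount)=36, MAX(qty)=11, SUM(qty)=21
  draft: ids {4, 6, 9, 10} → MIN(amount)=30, MAX(qty)=10, SUM(qty)=21
  pending: ids {2, 7, 8} → MIN(amount)=50, MAX(qty)=5, SUM(qty)=10

archived | 50 | 2 | 4 ; closed | 36 | 11 | 21 ; draft | 30 | 10 | 21 ; pending | 50 | 5 | 10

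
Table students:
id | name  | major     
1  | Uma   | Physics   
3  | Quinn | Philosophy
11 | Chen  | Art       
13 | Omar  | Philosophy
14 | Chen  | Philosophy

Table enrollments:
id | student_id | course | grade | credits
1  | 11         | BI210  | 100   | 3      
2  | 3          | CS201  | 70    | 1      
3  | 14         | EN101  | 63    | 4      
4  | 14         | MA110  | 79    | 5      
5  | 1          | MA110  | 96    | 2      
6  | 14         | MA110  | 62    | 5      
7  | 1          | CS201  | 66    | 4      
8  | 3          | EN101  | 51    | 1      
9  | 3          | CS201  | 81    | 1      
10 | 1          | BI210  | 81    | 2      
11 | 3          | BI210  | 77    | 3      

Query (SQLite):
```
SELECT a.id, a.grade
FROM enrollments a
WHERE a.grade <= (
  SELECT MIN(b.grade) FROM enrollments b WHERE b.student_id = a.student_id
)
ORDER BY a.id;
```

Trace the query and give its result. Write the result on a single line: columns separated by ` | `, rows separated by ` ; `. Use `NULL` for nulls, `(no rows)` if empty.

1 | 100 ; 6 | 62 ; 7 | 66 ; 8 | 51

For each enrollments row a, compute MIN(grade) over rows sharing a.student_id.
Keep row a if a.grade <= that per-group MIN.
  student_id=1: MIN(grade) = 66
  student_id=3: MIN(grade) = 51
  student_id=11: MIN(grade) = 100
  student_id=14: MIN(grade) = 62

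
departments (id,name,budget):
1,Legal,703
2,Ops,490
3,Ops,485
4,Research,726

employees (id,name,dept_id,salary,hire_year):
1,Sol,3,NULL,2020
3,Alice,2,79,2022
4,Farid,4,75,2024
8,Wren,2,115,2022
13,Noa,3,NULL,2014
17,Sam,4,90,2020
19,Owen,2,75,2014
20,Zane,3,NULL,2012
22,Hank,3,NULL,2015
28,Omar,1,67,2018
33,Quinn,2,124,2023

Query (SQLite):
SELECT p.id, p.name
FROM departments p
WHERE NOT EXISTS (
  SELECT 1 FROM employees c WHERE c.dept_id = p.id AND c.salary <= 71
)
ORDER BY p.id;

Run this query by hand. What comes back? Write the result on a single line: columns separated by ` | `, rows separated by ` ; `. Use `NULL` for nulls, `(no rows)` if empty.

2 | Ops ; 3 | Ops ; 4 | Research

For each departments row, check whether any employees with matching dept_id has salary <= 71.
Keep rows where that is false.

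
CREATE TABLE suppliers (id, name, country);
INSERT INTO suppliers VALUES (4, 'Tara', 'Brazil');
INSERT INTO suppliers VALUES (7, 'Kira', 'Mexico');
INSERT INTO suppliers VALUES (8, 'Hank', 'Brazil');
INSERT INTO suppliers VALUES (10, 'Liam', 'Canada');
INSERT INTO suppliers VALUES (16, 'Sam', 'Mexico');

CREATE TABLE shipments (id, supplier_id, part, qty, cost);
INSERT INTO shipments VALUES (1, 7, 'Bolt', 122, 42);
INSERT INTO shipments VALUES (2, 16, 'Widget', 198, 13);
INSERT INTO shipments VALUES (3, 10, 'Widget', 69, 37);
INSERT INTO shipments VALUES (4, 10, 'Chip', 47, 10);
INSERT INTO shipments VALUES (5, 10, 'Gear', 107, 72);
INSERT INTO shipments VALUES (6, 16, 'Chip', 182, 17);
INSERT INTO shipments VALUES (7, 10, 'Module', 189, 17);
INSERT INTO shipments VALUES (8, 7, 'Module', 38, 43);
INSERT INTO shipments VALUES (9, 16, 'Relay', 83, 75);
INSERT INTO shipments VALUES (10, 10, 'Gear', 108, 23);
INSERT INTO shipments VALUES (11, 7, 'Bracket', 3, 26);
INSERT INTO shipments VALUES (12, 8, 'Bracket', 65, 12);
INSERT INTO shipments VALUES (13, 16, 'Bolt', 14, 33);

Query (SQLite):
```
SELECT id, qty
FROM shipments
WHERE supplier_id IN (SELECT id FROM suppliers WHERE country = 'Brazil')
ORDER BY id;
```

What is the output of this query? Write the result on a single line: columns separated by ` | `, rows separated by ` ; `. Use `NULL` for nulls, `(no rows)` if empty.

12 | 65

Inner query: suppliers.id where country = 'Brazil'.
Outer: keep shipments rows whose supplier_id is in that set.
Inner query → {4, 8}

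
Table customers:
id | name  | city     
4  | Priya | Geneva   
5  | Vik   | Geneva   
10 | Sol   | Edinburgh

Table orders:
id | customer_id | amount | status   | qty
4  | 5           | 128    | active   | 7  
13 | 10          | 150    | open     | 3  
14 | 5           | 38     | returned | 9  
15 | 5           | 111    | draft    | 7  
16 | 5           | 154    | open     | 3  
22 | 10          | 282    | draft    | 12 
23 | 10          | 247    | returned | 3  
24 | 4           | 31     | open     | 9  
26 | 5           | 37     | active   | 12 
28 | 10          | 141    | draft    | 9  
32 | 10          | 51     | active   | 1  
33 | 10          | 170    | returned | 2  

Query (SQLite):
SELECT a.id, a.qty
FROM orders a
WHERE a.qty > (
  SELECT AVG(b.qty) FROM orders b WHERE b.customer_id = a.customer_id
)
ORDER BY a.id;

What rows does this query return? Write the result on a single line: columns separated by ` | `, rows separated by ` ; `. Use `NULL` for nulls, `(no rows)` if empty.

14 | 9 ; 22 | 12 ; 26 | 12 ; 28 | 9

For each orders row a, compute AVG(qty) over rows sharing a.customer_id.
Keep row a if a.qty > that per-group AVG.
  customer_id=4: AVG(qty) = 9.0
  customer_id=5: AVG(qty) = 7.6
  customer_id=10: AVG(qty) = 5.0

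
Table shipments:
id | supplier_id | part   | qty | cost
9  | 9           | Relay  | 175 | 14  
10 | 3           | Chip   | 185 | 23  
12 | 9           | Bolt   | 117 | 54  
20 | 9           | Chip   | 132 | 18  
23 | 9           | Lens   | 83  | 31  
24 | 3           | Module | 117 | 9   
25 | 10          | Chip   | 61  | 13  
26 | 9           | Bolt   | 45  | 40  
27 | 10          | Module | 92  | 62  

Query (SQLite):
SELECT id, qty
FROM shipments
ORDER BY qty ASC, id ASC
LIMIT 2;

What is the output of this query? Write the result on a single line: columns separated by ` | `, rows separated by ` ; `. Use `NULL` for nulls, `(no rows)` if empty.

Sort by qty asc, tiebreak id asc: (45, id=26), (61, id=25), (83, id=23), (92, id=27), (117, id=12) …. Take first 2.

26 | 45 ; 25 | 61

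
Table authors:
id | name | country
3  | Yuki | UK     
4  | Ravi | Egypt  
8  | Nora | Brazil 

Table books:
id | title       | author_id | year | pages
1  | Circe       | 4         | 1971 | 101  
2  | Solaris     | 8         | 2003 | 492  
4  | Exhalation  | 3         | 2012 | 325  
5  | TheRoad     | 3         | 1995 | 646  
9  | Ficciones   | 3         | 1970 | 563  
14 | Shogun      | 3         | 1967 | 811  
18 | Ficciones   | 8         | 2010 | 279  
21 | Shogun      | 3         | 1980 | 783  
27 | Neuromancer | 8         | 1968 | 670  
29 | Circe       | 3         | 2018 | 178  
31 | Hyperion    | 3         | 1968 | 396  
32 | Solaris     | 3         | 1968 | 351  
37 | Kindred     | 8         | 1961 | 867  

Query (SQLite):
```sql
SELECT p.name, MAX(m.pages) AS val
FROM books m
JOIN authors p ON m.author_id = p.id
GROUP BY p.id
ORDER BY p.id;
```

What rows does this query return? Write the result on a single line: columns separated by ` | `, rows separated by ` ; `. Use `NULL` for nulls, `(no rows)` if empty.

Join each books row to its authors via author_id.
Group joined rows by authors.id; compute MAX(m.pages) per group.
  3: ids {4, 5, 9, 14, 21, 29, 31, 32} → MAX(m.pages)=811
  4: ids {1} → MAX(m.pages)=101
  8: ids {2, 18, 27, 37} → MAX(m.pages)=867

Yuki | 811 ; Ravi | 101 ; Nora | 867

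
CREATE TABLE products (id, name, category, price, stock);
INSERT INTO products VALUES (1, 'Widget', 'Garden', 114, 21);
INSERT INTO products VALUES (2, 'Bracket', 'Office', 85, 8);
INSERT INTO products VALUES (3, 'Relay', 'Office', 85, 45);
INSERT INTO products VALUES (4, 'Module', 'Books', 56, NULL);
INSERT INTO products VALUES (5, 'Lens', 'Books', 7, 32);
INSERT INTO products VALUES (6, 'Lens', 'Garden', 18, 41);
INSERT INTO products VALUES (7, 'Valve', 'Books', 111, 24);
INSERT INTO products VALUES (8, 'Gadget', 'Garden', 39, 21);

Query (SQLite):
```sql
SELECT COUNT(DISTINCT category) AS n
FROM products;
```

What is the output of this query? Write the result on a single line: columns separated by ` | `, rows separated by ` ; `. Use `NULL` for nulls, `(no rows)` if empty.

3

Count distinct non-NULL category values.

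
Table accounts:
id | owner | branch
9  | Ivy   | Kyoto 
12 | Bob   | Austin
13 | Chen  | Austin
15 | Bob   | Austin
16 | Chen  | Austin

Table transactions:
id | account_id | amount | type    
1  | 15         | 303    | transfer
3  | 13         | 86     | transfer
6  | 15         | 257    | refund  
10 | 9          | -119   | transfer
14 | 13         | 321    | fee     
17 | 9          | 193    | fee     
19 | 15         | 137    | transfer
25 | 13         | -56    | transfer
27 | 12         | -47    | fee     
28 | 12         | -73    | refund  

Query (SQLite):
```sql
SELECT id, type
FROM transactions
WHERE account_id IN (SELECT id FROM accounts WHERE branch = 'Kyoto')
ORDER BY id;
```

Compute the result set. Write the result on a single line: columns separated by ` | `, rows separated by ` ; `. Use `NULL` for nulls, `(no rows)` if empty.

Inner query: accounts.id where branch = 'Kyoto'.
Outer: keep transactions rows whose account_id is in that set.
Inner query → {9}

10 | transfer ; 17 | fee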